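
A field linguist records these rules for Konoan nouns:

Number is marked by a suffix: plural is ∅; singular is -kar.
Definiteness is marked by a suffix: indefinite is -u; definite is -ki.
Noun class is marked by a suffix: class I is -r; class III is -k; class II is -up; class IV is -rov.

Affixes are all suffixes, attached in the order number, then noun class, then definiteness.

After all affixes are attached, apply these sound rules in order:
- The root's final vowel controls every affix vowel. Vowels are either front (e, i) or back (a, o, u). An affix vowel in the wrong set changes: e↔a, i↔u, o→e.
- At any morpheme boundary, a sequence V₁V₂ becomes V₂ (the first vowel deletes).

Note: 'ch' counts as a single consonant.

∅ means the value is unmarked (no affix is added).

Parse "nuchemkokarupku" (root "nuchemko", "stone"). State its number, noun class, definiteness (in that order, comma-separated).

Segment: nuchemko-kar-up-ki.
number: -kar → singular.
noun class: -up → class II.
definiteness: -ki → definite.

singular, class II, definite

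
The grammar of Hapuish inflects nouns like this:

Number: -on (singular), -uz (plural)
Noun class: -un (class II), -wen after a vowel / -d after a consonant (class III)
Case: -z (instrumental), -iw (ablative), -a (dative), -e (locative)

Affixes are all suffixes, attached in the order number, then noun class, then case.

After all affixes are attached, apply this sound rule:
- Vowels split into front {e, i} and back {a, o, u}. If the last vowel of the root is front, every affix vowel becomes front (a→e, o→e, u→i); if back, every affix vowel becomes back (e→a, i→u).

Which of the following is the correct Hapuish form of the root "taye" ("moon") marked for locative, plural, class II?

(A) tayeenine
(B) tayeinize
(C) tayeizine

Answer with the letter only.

Attach number plural -uz → tayeuz.
Attach noun class class II -un → tayeuzun.
Attach case locative -e → tayeuzune.
Apply vowel harmony: tayeuzune → tayeizine.
So the correct form is tayeizine, option (C).
(B) tayeinize is wrong: it has the affixes in the wrong order.
(A) tayeenine is wrong: it uses singular instead of plural for number.

C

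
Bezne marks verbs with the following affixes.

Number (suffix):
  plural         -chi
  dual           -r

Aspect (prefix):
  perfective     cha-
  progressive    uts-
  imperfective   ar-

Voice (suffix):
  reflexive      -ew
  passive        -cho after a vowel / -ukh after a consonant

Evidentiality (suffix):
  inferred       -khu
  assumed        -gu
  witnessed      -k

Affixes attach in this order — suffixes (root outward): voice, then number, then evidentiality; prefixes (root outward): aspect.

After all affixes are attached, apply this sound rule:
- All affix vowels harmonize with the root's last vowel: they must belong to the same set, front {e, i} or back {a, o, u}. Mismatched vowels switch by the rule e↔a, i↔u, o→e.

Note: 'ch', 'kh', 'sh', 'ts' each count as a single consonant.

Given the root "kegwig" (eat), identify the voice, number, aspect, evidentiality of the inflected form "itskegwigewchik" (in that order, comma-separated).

Segment: uts-kegwig-ew-chi-k.
voice: -ew → reflexive.
number: -chi → plural.
aspect: uts- → progressive.
evidentiality: -k → witnessed.

reflexive, plural, progressive, witnessed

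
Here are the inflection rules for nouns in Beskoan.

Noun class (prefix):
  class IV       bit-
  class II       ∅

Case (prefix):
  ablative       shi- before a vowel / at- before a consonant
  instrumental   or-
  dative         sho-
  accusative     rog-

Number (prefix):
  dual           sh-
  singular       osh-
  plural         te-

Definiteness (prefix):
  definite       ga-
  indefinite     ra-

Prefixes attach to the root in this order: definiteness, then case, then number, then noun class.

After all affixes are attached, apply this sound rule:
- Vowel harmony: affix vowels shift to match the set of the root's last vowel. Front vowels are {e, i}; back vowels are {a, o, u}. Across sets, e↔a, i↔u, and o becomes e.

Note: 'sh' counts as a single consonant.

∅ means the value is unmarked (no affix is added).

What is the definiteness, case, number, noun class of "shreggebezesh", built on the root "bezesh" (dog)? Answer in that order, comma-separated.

Segment: sh-rog-ga-bezesh.
definiteness: ga- → definite.
case: rog- → accusative.
number: sh- → dual.
noun class: ∅ → class II.

definite, accusative, dual, class II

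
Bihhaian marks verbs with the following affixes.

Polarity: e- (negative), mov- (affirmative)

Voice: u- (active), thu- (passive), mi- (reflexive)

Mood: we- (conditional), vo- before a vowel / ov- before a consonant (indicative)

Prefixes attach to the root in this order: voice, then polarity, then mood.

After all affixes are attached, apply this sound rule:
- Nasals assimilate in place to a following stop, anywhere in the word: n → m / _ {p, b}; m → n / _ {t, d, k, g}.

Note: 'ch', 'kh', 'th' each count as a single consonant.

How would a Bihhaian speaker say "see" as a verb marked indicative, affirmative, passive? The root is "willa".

Attach voice passive thu- → thuwilla.
Attach polarity affirmative mov- → movthuwilla.
Attach mood indicative ov- (before consonant 'm') → ovmovthuwilla.
Nasal assimilation: no change.

ovmovthuwilla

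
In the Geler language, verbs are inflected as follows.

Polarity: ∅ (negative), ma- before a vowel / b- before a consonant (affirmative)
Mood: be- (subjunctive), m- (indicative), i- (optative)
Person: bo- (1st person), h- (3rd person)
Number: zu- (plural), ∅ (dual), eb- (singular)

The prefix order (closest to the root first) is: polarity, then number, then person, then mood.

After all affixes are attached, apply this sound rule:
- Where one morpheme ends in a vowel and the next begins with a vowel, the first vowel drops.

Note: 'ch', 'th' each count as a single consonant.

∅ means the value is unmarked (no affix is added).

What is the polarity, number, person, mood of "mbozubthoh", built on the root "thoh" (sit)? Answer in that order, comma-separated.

Segment: m-bo-zu-b-thoh.
polarity: ma/b- → affirmative.
number: zu- → plural.
person: bo- → 1st person.
mood: m- → indicative.

affirmative, plural, 1st person, indicative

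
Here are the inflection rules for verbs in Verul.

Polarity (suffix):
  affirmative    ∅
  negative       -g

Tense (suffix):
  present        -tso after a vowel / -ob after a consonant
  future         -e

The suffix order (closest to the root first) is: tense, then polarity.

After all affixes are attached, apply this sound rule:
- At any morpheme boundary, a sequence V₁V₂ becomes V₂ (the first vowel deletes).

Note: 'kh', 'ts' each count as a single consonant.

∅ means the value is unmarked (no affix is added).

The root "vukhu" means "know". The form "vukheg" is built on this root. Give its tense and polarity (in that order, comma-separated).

Segment: vukhu-e-g.
tense: -e → future.
polarity: -g → negative.

future, negative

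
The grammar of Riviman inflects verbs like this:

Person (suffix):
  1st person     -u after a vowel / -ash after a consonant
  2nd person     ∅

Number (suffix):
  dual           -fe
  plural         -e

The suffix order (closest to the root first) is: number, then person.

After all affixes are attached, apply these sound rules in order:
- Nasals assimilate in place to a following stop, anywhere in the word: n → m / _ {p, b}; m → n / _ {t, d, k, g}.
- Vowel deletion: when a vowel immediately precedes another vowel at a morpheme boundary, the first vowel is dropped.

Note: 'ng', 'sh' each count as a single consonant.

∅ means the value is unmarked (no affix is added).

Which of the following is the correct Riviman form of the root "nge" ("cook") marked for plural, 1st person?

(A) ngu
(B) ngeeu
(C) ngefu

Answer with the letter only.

Attach number plural -e → ngee.
Attach person 1st person -u (after vowel 'e') → ngeeu.
Nasal assimilation: no change.
Apply vowel deletion: ngeeu → ngu.
So the correct form is ngu, option (A).
(B) ngeeu is wrong: it fails to apply the sound rule(s).
(C) ngefu is wrong: it uses dual instead of plural for number.

A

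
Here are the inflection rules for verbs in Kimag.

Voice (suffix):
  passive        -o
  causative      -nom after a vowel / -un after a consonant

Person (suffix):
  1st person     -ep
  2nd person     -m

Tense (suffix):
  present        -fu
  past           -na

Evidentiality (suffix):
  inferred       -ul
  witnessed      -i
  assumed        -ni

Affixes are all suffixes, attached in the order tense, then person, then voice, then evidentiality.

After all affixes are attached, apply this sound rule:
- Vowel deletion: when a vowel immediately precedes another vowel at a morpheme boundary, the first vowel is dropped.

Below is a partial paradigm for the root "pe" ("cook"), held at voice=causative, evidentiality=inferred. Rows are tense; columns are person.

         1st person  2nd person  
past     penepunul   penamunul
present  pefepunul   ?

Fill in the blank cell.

pefumunul

Attach tense present -fu → pefu.
Attach person 2nd person -m → pefum.
Attach voice causative -un (after consonant 'm') → pefumun.
Attach evidentiality inferred -ul → pefumunul.
Vowel deletion: no change.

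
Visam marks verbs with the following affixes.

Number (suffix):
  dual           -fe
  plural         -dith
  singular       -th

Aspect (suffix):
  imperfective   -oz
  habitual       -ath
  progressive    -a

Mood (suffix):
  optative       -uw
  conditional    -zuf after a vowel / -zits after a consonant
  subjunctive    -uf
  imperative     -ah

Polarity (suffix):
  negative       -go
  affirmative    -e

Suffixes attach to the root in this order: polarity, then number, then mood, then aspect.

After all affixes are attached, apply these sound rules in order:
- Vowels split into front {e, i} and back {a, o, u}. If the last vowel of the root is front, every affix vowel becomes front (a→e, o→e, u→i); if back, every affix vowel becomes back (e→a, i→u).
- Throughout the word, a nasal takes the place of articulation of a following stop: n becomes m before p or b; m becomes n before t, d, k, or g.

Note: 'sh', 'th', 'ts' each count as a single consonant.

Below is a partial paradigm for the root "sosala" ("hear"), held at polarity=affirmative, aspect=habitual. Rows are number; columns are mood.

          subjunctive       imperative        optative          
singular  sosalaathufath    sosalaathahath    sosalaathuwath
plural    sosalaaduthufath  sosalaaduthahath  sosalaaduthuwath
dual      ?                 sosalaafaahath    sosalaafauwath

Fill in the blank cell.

sosalaafaufath

Attach polarity affirmative -e → sosalae.
Attach number dual -fe → sosalaefe.
Attach mood subjunctive -uf → sosalaefeuf.
Attach aspect habitual -ath → sosalaefeufath.
Apply vowel harmony: sosalaefeufath → sosalaafaufath.
Nasal assimilation: no change.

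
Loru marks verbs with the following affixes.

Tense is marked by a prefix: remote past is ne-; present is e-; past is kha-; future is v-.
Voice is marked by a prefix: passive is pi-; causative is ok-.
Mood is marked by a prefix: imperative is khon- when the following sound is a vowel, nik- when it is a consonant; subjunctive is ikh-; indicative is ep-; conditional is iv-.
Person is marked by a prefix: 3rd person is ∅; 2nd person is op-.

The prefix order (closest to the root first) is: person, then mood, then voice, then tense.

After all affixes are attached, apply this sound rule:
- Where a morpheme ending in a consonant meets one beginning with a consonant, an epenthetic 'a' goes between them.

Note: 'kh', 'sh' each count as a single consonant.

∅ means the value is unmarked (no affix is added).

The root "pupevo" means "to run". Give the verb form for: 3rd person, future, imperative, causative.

vokanikapupevo

person = 3rd person: zero marking, form stays pupevo.
Attach mood imperative nik- (before consonant 'p') → nikpupevo.
Attach voice causative ok- → oknikpupevo.
Attach tense future v- → voknikpupevo.
Apply epenthesis: voknikpupevo → vokanikapupevo.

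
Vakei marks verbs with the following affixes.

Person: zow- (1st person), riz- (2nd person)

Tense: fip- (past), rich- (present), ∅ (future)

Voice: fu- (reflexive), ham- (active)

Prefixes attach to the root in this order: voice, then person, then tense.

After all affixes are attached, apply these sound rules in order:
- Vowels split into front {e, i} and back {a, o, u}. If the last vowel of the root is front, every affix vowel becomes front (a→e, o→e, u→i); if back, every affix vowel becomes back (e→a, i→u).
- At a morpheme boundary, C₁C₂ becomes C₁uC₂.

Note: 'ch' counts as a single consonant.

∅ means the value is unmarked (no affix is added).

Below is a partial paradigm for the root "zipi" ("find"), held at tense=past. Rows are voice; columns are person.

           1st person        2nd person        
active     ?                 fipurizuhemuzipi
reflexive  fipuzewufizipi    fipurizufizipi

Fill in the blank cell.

fipuzewuhemuzipi

Attach voice active ham- → hamzipi.
Attach person 1st person zow- → zowhamzipi.
Attach tense past fip- → fipzowhamzipi.
Apply vowel harmony: fipzowhamzipi → fipzewhemzipi.
Apply epenthesis: fipzewhemzipi → fipuzewuhemuzipi.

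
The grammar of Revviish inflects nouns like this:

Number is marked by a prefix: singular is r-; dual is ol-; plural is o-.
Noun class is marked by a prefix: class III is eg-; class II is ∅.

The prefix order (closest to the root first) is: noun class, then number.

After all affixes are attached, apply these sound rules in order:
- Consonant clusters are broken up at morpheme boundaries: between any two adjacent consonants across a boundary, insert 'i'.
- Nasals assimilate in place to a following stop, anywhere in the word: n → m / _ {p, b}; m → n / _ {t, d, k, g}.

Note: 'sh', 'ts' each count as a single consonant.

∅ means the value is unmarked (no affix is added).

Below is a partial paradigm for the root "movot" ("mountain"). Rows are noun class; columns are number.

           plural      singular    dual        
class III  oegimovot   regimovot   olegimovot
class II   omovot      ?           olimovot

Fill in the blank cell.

rimovot

noun class = class II: zero marking, form stays movot.
Attach number singular r- → rmovot.
Apply epenthesis: rmovot → rimovot.
Nasal assimilation: no change.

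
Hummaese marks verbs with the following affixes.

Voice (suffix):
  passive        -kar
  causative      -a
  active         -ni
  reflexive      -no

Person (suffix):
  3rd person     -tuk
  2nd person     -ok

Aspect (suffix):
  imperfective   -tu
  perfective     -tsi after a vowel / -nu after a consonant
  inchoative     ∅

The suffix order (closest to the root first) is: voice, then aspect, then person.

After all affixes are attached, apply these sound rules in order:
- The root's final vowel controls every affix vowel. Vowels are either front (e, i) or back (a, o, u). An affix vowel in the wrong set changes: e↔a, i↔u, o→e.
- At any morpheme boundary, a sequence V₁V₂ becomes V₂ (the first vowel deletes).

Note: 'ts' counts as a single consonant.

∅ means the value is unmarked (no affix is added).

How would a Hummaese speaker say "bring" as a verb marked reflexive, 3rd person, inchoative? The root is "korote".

korotenetik

Attach voice reflexive -no → koroteno.
aspect = inchoative: zero marking, form stays koroteno.
Attach person 3rd person -tuk → korotenotuk.
Apply vowel harmony: korotenotuk → korotenetik.
Vowel deletion: no change.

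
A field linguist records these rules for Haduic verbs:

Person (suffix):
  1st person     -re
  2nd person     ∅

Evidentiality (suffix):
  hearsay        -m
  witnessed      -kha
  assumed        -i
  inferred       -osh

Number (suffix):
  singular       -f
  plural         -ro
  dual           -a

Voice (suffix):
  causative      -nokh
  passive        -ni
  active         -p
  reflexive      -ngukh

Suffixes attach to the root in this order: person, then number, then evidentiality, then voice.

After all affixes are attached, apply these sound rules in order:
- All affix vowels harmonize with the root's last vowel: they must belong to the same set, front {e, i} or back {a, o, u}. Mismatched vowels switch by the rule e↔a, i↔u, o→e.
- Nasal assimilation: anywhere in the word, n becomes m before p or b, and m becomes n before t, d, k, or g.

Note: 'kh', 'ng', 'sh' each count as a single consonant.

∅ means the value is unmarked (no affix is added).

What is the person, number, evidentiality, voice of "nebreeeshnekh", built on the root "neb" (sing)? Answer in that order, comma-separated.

Segment: neb-re-a-osh-nokh.
person: -re → 1st person.
number: -a → dual.
evidentiality: -osh → inferred.
voice: -nokh → causative.

1st person, dual, inferred, causative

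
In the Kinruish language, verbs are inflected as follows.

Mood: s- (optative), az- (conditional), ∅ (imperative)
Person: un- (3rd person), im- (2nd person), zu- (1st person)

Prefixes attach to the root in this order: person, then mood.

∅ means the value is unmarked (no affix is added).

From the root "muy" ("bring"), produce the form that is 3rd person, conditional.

Attach person 3rd person un- → unmuy.
Attach mood conditional az- → azunmuy.

azunmuy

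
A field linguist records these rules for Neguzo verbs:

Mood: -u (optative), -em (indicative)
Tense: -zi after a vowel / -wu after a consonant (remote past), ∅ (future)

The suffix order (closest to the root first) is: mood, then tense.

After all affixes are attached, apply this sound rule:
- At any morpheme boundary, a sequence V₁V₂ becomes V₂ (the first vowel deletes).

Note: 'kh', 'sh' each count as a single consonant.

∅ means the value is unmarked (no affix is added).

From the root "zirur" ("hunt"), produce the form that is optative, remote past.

Attach mood optative -u → ziruru.
Attach tense remote past -zi (after vowel 'u') → ziruruzi.
Vowel deletion: no change.

ziruruzi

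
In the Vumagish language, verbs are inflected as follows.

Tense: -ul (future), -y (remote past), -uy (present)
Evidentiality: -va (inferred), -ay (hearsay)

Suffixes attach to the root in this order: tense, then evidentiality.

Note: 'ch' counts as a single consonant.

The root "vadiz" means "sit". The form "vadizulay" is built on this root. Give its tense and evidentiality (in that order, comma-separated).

Segment: vadiz-ul-ay.
tense: -ul → future.
evidentiality: -ay → hearsay.

future, hearsay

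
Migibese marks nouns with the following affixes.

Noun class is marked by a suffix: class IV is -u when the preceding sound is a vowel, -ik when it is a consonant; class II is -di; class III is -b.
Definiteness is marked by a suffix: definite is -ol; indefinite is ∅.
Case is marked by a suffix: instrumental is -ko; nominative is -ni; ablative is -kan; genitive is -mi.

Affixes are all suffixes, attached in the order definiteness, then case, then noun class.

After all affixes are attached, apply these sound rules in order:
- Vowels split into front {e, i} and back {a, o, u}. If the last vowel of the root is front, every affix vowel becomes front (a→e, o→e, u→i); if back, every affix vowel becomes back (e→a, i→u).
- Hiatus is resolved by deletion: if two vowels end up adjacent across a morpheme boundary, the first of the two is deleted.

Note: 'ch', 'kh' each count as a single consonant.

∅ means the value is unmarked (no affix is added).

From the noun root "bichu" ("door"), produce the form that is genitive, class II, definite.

bicholmudu

Attach definiteness definite -ol → bichuol.
Attach case genitive -mi → bichuolmi.
Attach noun class class II -di → bichuolmidi.
Apply vowel harmony: bichuolmidi → bichuolmudu.
Apply vowel deletion: bichuolmudu → bicholmudu.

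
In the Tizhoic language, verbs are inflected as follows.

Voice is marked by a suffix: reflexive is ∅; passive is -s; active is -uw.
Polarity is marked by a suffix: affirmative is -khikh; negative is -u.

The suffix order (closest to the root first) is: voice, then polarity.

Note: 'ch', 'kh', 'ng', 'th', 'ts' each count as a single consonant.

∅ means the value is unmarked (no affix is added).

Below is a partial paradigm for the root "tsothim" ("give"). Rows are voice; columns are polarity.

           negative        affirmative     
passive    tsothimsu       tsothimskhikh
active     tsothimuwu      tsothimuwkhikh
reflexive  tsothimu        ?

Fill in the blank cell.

voice = reflexive: zero marking, form stays tsothim.
Attach polarity affirmative -khikh → tsothimkhikh.

tsothimkhikh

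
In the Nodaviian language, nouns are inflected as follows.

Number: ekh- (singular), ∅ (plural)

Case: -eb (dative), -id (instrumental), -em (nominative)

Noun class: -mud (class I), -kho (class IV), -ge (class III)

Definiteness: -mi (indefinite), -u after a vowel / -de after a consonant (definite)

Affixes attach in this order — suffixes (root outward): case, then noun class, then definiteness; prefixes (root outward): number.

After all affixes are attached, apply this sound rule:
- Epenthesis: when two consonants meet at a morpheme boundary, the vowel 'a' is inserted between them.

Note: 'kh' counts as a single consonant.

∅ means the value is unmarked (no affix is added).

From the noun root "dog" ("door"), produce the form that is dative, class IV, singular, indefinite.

Attach number singular ekh- → ekhdog.
Attach case dative -eb → ekhdogeb.
Attach noun class class IV -kho → ekhdogebkho.
Attach definiteness indefinite -mi → ekhdogebkhomi.
Apply epenthesis: ekhdogebkhomi → ekhadogebakhomi.

ekhadogebakhomi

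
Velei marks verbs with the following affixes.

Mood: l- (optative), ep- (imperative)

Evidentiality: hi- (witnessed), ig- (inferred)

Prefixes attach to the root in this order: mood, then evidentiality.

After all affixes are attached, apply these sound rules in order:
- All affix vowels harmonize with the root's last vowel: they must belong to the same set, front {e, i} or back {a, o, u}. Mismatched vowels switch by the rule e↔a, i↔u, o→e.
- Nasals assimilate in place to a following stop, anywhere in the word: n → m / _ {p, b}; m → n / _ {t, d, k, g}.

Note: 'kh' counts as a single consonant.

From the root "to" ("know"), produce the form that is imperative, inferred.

Attach mood imperative ep- → epto.
Attach evidentiality inferred ig- → igepto.
Apply vowel harmony: igepto → ugapto.
Nasal assimilation: no change.

ugapto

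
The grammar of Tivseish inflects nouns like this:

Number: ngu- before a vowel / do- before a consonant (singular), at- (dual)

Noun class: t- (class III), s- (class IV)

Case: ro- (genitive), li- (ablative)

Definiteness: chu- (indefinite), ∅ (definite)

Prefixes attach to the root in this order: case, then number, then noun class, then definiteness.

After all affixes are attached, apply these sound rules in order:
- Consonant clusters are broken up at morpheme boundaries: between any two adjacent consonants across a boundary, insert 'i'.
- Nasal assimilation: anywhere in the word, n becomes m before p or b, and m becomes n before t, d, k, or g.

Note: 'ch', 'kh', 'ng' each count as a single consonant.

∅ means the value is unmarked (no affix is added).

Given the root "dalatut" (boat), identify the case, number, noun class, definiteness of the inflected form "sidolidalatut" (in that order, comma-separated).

Segment: s-do-li-dalatut.
case: li- → ablative.
number: ngu/do- → singular.
noun class: s- → class IV.
definiteness: ∅ → definite.

ablative, singular, class IV, definite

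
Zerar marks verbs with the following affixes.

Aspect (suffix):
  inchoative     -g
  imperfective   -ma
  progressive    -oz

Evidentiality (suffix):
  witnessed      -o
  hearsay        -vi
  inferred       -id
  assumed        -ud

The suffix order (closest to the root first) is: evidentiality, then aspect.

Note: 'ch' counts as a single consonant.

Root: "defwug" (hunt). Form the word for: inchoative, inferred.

Attach evidentiality inferred -id → defwugid.
Attach aspect inchoative -g → defwugidg.

defwugidg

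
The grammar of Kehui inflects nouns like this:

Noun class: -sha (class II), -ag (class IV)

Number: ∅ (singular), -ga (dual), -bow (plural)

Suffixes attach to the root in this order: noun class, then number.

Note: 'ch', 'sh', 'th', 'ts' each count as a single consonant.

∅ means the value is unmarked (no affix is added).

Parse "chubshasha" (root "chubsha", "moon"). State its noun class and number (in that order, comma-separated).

class II, singular

Segment: chubsha-sha.
noun class: -sha → class II.
number: ∅ → singular.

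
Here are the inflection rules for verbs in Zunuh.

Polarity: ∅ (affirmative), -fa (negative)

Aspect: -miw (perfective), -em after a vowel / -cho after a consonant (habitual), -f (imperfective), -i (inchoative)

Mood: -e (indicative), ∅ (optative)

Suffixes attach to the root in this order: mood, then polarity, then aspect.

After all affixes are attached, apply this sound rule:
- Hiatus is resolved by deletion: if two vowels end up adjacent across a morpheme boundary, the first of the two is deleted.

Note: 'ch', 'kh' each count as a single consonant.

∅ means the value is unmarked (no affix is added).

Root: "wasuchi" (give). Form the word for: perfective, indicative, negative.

Attach mood indicative -e → wasuchie.
Attach polarity negative -fa → wasuchiefa.
Attach aspect perfective -miw → wasuchiefamiw.
Apply vowel deletion: wasuchiefamiw → wasuchefamiw.

wasuchefamiw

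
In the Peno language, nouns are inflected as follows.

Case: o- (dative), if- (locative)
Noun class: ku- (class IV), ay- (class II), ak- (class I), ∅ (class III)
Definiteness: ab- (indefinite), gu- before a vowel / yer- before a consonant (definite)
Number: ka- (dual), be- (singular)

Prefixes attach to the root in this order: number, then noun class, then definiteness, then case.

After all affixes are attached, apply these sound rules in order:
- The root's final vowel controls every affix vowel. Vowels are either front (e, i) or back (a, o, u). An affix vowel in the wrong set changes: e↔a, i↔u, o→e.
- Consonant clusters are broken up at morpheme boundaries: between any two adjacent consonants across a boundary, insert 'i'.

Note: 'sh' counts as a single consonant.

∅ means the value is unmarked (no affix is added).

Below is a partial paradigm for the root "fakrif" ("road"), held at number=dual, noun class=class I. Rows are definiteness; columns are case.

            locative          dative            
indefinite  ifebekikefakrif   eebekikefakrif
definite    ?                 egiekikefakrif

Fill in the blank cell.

Attach number dual ka- → kafakrif.
Attach noun class class I ak- → akkafakrif.
Attach definiteness definite gu- (before vowel 'a') → guakkafakrif.
Attach case locative if- → ifguakkafakrif.
Apply vowel harmony: ifguakkafakrif → ifgiekkefakrif.
Apply epenthesis: ifgiekkefakrif → ifigiekikefakrif.

ifigiekikefakrif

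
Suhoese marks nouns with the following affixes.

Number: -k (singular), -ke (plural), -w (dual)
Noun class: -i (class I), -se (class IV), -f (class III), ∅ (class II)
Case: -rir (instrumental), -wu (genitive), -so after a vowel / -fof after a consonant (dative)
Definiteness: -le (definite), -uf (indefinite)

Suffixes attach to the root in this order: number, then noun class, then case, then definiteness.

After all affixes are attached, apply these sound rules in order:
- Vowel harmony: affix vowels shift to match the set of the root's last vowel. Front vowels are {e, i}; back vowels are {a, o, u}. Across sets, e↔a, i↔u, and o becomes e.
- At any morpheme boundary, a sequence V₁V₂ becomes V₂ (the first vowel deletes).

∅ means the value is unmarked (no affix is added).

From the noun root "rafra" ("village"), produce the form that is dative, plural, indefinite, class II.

rafrakasuf

Attach number plural -ke → rafrake.
noun class = class II: zero marking, form stays rafrake.
Attach case dative -so (after vowel 'e') → rafrakeso.
Attach definiteness indefinite -uf → rafrakesouf.
Apply vowel harmony: rafrakesouf → rafrakasouf.
Apply vowel deletion: rafrakasouf → rafrakasuf.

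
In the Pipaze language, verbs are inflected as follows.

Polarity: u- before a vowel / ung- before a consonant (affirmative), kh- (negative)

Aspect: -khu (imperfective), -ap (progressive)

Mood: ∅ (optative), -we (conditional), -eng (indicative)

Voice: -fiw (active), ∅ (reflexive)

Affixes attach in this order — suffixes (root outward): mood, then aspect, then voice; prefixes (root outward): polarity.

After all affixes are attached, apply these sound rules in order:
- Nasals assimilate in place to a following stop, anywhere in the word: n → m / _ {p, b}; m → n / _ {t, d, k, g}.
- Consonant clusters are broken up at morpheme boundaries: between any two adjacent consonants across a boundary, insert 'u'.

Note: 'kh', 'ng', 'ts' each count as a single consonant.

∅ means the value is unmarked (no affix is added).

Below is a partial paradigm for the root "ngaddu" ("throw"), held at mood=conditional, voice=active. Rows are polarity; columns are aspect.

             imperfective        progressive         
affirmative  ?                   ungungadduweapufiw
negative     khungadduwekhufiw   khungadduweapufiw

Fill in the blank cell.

ungungadduwekhufiw

Attach mood conditional -we → ngadduwe.
Attach aspect imperfective -khu → ngadduwekhu.
Attach voice active -fiw → ngadduwekhufiw.
Attach polarity affirmative ung- (before consonant 'ng') → ungngadduwekhufiw.
Nasal assimilation: no change.
Apply epenthesis: ungngadduwekhufiw → ungungadduwekhufiw.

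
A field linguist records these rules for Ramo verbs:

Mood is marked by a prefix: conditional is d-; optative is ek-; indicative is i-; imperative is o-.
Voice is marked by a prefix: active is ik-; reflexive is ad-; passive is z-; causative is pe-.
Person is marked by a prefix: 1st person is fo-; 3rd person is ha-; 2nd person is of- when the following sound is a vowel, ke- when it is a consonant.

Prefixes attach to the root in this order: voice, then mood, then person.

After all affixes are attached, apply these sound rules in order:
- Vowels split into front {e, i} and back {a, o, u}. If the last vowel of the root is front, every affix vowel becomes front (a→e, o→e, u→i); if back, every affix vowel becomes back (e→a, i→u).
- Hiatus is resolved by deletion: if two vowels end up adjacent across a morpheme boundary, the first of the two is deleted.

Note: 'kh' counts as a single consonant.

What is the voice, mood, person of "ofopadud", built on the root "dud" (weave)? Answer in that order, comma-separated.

Segment: of-o-pe-dud.
voice: pe- → causative.
mood: o- → imperative.
person: of/ke- → 2nd person.

causative, imperative, 2nd person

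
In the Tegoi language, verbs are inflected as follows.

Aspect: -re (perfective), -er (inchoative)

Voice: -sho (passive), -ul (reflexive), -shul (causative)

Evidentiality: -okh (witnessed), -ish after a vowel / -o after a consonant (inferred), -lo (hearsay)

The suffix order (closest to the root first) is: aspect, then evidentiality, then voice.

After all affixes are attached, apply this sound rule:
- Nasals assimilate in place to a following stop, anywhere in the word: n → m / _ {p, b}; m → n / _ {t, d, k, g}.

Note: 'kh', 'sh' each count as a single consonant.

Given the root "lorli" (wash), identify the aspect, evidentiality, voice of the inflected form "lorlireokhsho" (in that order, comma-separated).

Segment: lorli-re-okh-sho.
aspect: -re → perfective.
evidentiality: -okh → witnessed.
voice: -sho → passive.

perfective, witnessed, passive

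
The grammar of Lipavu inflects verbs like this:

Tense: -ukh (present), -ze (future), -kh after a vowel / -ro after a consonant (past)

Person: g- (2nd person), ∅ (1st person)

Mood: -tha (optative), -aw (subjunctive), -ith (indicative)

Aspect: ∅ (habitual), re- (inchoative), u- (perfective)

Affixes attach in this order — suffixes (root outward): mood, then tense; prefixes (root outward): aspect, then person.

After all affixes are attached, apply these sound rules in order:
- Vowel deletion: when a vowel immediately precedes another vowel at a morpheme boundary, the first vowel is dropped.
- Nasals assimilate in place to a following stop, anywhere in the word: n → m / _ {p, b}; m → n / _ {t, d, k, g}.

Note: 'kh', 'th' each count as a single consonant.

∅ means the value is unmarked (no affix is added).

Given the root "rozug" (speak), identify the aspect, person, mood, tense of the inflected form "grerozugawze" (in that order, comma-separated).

inchoative, 2nd person, subjunctive, future

Segment: g-re-rozug-aw-ze.
aspect: re- → inchoative.
person: g- → 2nd person.
mood: -aw → subjunctive.
tense: -ze → future.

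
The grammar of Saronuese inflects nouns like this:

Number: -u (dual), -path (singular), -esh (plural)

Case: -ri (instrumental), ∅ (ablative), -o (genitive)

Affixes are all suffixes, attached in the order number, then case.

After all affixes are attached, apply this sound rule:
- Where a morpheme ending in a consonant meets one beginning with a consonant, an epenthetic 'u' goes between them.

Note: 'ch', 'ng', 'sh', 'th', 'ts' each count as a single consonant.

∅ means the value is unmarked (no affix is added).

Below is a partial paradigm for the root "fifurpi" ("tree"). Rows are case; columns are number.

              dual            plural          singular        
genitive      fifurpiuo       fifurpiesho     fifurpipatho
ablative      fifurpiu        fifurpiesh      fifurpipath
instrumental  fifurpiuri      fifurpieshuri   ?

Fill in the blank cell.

fifurpipathuri

Attach number singular -path → fifurpipath.
Attach case instrumental -ri → fifurpipathri.
Apply epenthesis: fifurpipathri → fifurpipathuri.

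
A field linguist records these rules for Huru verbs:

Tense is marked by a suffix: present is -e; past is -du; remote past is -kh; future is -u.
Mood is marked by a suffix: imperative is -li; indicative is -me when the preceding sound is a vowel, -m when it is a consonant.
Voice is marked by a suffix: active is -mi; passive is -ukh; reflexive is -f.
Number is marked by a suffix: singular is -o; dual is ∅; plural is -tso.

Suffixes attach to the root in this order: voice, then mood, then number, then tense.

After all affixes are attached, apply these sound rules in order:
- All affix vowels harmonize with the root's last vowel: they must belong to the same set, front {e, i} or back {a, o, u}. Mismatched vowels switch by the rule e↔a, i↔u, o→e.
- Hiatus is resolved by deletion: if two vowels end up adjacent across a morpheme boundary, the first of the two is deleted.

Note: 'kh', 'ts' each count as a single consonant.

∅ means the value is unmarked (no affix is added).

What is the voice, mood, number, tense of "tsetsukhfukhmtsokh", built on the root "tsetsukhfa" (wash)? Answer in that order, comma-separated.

passive, indicative, plural, remote past

Segment: tsetsukhfa-ukh-m-tso-kh.
voice: -ukh → passive.
mood: -me/m → indicative.
number: -tso → plural.
tense: -kh → remote past.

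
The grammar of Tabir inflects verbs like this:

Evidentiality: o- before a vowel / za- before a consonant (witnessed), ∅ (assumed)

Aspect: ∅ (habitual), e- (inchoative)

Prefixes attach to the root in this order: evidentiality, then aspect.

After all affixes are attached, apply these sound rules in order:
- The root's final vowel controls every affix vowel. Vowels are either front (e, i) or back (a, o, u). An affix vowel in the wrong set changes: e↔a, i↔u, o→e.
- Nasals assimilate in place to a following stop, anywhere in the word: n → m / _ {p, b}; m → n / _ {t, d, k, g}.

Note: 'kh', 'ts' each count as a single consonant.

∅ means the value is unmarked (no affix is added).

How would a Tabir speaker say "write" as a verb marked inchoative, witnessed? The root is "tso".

azatso

Attach evidentiality witnessed za- (before consonant 'ts') → zatso.
Attach aspect inchoative e- → ezatso.
Apply vowel harmony: ezatso → azatso.
Nasal assimilation: no change.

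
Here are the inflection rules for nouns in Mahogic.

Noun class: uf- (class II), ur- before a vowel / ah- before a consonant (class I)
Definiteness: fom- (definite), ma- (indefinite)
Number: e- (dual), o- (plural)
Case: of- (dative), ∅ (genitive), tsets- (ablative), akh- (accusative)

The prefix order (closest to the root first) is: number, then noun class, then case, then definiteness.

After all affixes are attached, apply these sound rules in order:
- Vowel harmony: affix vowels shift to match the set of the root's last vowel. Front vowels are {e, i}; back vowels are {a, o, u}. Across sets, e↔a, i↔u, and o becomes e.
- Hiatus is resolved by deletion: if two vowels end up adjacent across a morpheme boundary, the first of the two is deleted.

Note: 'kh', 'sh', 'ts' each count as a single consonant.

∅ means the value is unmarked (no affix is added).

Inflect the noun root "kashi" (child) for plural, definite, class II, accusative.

Attach number plural o- → okashi.
Attach noun class class II uf- → ufokashi.
Attach case accusative akh- → akhufokashi.
Attach definiteness definite fom- → fomakhufokashi.
Apply vowel harmony: fomakhufokashi → femekhifekashi.
Vowel deletion: no change.

femekhifekashi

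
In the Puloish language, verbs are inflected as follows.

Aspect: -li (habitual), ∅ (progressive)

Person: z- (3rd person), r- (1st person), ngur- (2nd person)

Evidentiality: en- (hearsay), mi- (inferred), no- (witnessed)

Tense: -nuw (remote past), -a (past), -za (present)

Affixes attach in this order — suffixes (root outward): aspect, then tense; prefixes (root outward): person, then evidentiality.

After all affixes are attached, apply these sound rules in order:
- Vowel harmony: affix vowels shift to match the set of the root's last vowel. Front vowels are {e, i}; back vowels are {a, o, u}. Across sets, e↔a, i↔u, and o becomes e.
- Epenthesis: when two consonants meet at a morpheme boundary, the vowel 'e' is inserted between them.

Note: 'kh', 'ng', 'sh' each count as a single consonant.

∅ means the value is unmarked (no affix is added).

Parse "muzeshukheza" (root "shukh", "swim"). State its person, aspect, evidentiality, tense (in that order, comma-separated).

Segment: mi-z-shukh-za.
person: z- → 3rd person.
aspect: ∅ → progressive.
evidentiality: mi- → inferred.
tense: -za → present.

3rd person, progressive, inferred, present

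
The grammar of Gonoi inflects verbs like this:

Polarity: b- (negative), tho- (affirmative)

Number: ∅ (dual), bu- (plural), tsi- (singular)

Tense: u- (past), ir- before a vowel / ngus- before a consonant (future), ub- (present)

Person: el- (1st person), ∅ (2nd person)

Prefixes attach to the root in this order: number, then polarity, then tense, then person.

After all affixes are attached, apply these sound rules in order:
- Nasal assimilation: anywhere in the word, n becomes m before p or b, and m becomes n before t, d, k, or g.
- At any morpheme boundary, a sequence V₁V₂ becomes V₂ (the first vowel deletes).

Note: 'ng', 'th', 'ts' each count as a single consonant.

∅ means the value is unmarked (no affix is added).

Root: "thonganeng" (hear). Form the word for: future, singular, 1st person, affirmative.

Attach number singular tsi- → tsithonganeng.
Attach polarity affirmative tho- → thotsithonganeng.
Attach tense future ngus- (before consonant 'th') → ngusthotsithonganeng.
Attach person 1st person el- → elngusthotsithonganeng.
Nasal assimilation: no change.
Vowel deletion: no change.

elngusthotsithonganeng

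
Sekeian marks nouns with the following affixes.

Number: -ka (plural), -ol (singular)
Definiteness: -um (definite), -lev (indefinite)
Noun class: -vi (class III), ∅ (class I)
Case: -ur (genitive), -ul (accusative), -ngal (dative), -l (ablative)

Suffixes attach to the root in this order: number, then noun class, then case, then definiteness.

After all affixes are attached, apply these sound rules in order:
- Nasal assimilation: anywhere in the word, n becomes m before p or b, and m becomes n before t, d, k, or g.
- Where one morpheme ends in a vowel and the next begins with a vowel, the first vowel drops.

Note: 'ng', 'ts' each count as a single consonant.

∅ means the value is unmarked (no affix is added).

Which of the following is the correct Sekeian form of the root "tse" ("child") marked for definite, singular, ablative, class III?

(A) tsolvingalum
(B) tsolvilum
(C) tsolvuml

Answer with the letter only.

B

Attach number singular -ol → tseol.
Attach noun class class III -vi → tseolvi.
Attach case ablative -l → tseolvil.
Attach definiteness definite -um → tseolvilum.
Nasal assimilation: no change.
Apply vowel deletion: tseolvilum → tsolvilum.
So the correct form is tsolvilum, option (B).
(A) tsolvingalum is wrong: it uses dative instead of ablative for case.
(C) tsolvuml is wrong: it has the affixes in the wrong order.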